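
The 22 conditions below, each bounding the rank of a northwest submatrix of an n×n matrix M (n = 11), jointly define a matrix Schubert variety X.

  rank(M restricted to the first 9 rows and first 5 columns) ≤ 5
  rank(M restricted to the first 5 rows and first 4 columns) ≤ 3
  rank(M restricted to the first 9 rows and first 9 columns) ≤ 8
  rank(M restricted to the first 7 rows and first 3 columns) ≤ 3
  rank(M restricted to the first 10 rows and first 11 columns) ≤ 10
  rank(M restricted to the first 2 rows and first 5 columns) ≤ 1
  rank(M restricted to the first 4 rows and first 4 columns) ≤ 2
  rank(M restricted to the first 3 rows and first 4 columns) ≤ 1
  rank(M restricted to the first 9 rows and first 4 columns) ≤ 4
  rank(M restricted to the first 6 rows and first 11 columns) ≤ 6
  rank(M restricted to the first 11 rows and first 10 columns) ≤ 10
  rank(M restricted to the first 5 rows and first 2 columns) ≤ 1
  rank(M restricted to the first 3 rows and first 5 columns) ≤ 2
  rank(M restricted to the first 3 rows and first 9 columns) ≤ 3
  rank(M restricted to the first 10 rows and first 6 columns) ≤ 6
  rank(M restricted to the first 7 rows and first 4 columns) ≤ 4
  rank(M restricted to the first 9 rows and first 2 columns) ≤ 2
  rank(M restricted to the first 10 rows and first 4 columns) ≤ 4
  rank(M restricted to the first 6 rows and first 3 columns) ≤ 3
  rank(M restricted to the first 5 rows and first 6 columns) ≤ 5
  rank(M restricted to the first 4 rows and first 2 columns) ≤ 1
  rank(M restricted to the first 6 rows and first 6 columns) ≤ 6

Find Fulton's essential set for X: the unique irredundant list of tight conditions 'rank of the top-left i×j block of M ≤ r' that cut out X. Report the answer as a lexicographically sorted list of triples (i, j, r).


Recovering R(i,j) via the rank-extension bound from the 22 conditions:

  1 1 1 1 1 1 1 1 1 1 1
  1 1 1 1 1 2 2 2 2 2 2
  1 1 1 1 2 3 3 3 3 3 3
  1 1 2 2 3 4 4 4 4 4 4
  1 1 2 3 4 5 5 5 5 5 5
  1 2 3 4 5 6 6 6 6 6 6
  1 2 3 4 5 6 7 7 7 7 7
  1 2 3 4 5 6 7 8 8 8 8
  1 2 3 4 5 6 7 8 8 9 9
  1 2 3 4 5 6 7 8 9 10 10
  1 2 3 4 5 6 7 8 9 10 11

hence w(1..11) = (1, 6, 5, 3, 4, 2, 7, 8, 10, 9, 11).

Fulton essential set (4 of the 10 Rothe cells):

[(2, 5, 1), (3, 4, 1), (5, 2, 1), (9, 9, 8)]


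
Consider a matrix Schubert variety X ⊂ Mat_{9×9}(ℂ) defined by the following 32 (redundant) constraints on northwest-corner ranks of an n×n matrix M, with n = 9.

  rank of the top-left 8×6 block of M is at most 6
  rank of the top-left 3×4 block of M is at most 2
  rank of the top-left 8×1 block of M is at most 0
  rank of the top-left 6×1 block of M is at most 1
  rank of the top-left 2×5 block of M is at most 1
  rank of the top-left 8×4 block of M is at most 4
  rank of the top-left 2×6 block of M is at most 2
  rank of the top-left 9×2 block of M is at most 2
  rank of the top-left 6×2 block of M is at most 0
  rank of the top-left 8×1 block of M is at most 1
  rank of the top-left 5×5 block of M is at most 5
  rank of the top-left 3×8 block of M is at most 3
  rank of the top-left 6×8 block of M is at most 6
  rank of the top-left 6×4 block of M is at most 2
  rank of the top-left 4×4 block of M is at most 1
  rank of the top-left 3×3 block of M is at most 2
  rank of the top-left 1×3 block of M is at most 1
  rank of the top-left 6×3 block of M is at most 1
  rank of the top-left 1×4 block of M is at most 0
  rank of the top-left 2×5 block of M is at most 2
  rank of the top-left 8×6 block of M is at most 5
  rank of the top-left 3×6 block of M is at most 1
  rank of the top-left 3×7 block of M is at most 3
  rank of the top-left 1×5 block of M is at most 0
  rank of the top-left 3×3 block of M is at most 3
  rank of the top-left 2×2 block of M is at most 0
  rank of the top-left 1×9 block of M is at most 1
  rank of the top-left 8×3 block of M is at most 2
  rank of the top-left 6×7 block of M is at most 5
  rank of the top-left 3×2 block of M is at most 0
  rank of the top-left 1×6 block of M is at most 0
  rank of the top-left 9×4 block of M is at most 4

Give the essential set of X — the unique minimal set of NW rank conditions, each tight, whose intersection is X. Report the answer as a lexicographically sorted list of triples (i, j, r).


Recovering R(i,j) via the rank-extension bound from the 32 conditions:

  R[1]: 0, 0, 0, 0, 0, 0, 1, 1, 1
  R[2]: 0, 0, 1, 1, 1, 1, 2, 2, 2
  R[3]: 0, 0, 1, 1, 1, 1, 2, 3, 3
  R[4]: 0, 0, 1, 1, 2, 2, 3, 4, 4
  R[5]: 0, 0, 1, 2, 3, 3, 4, 5, 5
  R[6]: 0, 0, 1, 2, 3, 4, 5, 6, 6
  R[7]: 0, 1, 2, 3, 4, 5, 6, 7, 7
  R[8]: 0, 1, 2, 3, 4, 5, 6, 7, 8
  R[9]: 1, 2, 3, 4, 5, 6, 7, 8, 9

hence w(1..9) = (7, 3, 8, 5, 4, 6, 2, 9, 1).

ℓ(w)=22; the 5 essential cells (i,j,r):

[(1, 6, 0), (3, 6, 1), (4, 4, 1), (6, 2, 0), (8, 1, 0)]


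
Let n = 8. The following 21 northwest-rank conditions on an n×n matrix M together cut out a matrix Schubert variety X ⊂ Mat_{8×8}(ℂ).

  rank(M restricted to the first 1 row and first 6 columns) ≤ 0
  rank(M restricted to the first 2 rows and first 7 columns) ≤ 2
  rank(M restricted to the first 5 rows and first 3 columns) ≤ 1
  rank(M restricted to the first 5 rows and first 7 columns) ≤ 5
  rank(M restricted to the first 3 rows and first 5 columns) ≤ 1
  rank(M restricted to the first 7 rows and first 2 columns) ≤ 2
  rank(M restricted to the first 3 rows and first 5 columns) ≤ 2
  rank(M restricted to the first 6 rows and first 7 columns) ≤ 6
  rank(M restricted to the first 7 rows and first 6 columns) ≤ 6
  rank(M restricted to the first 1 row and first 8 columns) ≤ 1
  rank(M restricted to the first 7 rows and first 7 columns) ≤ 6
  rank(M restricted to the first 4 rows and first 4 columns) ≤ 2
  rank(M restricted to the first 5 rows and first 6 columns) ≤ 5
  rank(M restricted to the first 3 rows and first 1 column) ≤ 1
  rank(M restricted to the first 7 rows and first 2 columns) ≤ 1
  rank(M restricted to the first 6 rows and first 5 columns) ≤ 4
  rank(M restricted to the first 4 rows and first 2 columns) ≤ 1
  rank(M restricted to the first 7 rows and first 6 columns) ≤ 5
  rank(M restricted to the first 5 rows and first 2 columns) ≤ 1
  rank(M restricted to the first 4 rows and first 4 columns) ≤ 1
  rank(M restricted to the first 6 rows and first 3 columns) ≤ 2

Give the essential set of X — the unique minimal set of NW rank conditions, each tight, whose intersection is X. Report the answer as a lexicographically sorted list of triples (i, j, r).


Reconstructing r_w from the 21 given conditions:

  row 1: 0  0  0  0  0  0  1  1
  row 2: 1  1  1  1  1  1  2  2
  row 3: 1  1  1  1  1  2  3  3
  row 4: 1  1  1  1  2  3  4  4
  row 5: 1  1  1  2  3  4  5  5
  row 6: 1  1  2  3  4  5  6  6
  row 7: 1  1  2  3  4  5  6  7
  row 8: 1  2  3  4  5  6  7  8

hence w(1..8) = (7, 1, 6, 5, 4, 3, 8, 2).

|D(w)|=17, |Ess(w)|=5:

[(1, 6, 0), (3, 5, 1), (4, 4, 1), (5, 3, 1), (7, 2, 1)]


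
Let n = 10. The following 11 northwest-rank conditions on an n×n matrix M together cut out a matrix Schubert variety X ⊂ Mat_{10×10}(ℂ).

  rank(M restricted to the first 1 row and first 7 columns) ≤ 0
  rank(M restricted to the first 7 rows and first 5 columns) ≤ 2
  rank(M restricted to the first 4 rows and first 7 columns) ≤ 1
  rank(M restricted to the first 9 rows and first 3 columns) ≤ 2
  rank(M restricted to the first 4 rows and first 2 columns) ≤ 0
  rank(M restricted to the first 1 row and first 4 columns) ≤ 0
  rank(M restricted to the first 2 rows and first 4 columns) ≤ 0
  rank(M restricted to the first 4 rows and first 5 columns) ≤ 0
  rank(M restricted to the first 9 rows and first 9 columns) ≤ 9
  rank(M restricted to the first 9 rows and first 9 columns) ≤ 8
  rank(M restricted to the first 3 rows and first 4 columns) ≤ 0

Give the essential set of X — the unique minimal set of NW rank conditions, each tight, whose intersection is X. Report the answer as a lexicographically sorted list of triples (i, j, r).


Reconstructing r_w from the 11 given conditions:

  i=1: 0, 0, 0, 0, 0, 0, 0, 1, 1, 1
  i=2: 0, 0, 0, 0, 0, 1, 1, 2, 2, 2
  i=3: 0, 0, 0, 0, 0, 1, 1, 2, 3, 3
  i=4: 0, 0, 0, 0, 0, 1, 1, 2, 3, 4
  i=5: 1, 1, 1, 1, 1, 2, 2, 3, 4, 5
  i=6: 1, 2, 2, 2, 2, 3, 3, 4, 5, 6
  i=7: 1, 2, 2, 2, 2, 3, 4, 5, 6, 7
  i=8: 1, 2, 2, 3, 3, 4, 5, 6, 7, 8
  i=9: 1, 2, 2, 3, 4, 5, 6, 7, 8, 9
  i=10: 1, 2, 3, 4, 5, 6, 7, 8, 9, 10

reading off 1-entries of Δ²R: w = (8, 6, 9, 10, 1, 2, 7, 4, 5, 3).

Fulton essential set (5 of the 29 Rothe cells):

[(1, 7, 0), (4, 5, 0), (4, 7, 1), (7, 5, 2), (9, 3, 2)]


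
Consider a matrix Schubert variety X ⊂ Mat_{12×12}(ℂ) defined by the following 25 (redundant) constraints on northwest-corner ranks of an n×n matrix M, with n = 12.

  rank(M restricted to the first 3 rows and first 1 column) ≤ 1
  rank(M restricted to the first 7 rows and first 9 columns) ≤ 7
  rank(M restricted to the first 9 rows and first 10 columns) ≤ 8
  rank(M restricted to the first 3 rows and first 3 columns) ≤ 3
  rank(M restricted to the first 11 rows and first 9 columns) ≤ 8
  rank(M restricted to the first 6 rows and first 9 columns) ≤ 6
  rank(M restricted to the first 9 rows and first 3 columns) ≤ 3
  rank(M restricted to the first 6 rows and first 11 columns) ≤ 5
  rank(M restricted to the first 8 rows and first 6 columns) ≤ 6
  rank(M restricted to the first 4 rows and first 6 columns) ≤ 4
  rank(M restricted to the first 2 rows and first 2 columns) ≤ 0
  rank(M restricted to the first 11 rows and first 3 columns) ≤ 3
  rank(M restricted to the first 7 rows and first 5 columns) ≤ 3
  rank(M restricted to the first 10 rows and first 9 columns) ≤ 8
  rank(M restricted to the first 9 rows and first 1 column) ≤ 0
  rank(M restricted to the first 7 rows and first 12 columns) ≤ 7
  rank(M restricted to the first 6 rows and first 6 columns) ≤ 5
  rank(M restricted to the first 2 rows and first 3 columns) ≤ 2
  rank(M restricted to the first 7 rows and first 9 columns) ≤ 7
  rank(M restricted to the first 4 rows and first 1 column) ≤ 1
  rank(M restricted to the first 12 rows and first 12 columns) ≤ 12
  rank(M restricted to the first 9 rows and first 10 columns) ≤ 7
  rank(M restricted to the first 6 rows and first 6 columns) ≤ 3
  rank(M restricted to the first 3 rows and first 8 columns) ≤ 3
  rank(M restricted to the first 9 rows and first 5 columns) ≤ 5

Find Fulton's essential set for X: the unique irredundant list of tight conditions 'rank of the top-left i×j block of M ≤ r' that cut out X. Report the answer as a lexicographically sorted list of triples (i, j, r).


Recovering R(i,j) via the rank-extension bound from the 25 conditions:

  row 1: 0, 0, 1, 1, 1, 1, 1, 1, 1, 1, 1, 1
  row 2: 0, 0, 1, 2, 2, 2, 2, 2, 2, 2, 2, 2
  row 3: 0, 1, 2, 3, 3, 3, 3, 3, 3, 3, 3, 3
  row 4: 0, 1, 2, 3, 3, 3, 4, 4, 4, 4, 4, 4
  row 5: 0, 1, 2, 3, 3, 3, 4, 5, 5, 5, 5, 5
  row 6: 0, 1, 2, 3, 3, 3, 4, 5, 5, 5, 5, 6
  row 7: 0, 1, 2, 3, 3, 4, 5, 6, 6, 6, 6, 7
  row 8: 0, 1, 2, 3, 4, 5, 6, 7, 7, 7, 7, 8
  row 9: 0, 1, 2, 3, 4, 5, 6, 7, 7, 7, 8, 9
  row 10: 1, 2, 3, 4, 5, 6, 7, 8, 8, 8, 9, 10
  row 11: 1, 2, 3, 4, 5, 6, 7, 8, 8, 9, 10, 11
  row 12: 1, 2, 3, 4, 5, 6, 7, 8, 9, 10, 11, 12

giving w = (3, 4, 2, 7, 8, 12, 6, 5, 11, 1, 10, 9) via Δ²R.

|D(w)|=24, |Ess(w)|=7:

[(2, 2, 0), (6, 6, 3), (6, 11, 5), (7, 5, 3), (9, 1, 0), (9, 10, 7), (11, 9, 8)]


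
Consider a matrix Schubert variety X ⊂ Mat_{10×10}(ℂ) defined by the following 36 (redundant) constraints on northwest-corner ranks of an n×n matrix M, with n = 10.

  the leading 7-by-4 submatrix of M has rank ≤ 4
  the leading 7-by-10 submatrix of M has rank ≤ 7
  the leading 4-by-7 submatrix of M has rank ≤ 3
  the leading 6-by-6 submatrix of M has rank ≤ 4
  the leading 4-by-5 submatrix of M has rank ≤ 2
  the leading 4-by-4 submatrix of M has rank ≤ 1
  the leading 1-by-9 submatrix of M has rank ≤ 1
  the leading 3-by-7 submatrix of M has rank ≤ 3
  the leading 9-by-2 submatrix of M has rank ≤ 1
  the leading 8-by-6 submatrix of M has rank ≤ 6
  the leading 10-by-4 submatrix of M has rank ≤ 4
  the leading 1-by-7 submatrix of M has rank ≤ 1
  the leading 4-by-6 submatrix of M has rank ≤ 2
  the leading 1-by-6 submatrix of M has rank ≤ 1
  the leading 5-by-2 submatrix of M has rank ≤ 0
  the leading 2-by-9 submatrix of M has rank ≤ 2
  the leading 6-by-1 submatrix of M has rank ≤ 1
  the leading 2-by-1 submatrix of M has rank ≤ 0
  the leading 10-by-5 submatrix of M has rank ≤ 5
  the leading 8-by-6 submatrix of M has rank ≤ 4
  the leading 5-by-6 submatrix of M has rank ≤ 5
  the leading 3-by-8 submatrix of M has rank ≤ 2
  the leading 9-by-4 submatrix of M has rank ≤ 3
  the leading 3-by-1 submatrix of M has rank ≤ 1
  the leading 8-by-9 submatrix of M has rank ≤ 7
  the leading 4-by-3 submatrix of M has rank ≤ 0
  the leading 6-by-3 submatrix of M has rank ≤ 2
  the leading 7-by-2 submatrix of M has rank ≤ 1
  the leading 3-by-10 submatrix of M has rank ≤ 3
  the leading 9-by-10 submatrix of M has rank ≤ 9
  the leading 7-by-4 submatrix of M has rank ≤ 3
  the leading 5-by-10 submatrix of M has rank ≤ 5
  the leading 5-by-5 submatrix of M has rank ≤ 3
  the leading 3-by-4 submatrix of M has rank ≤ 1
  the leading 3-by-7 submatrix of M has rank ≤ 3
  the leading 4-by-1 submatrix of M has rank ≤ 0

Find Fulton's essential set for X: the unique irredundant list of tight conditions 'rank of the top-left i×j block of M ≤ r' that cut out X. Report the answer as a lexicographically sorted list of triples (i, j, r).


Computing R[i][j] = min implied NW-rank bound (n=10, 36 conditions):

  row 1: 0  0  0  1  1  1  1  1  1  1
  row 2: 0  0  0  1  2  2  2  2  2  2
  row 3: 0  0  0  1  2  2  2  2  3  3
  row 4: 0  0  0  1  2  2  3  3  4  4
  row 5: 0  0  1  2  3  3  4  4  5  5
  row 6: 1  1  2  3  4  4  5  5  6  6
  row 7: 1  1  2  3  4  4  5  6  7  7
  row 8: 1  1  2  3  4  4  5  6  7  8
  row 9: 1  1  2  3  4  5  6  7  8  9
  row 10: 1  2  3  4  5  6  7  8  9  10

the unique w with this rank table is (4, 5, 9, 7, 3, 1, 8, 10, 6, 2).

6 SE-corners of the 23-cell Rothe diagram give Ess(w):

[(3, 8, 2), (4, 3, 0), (4, 6, 2), (5, 2, 0), (8, 6, 4), (9, 2, 1)]


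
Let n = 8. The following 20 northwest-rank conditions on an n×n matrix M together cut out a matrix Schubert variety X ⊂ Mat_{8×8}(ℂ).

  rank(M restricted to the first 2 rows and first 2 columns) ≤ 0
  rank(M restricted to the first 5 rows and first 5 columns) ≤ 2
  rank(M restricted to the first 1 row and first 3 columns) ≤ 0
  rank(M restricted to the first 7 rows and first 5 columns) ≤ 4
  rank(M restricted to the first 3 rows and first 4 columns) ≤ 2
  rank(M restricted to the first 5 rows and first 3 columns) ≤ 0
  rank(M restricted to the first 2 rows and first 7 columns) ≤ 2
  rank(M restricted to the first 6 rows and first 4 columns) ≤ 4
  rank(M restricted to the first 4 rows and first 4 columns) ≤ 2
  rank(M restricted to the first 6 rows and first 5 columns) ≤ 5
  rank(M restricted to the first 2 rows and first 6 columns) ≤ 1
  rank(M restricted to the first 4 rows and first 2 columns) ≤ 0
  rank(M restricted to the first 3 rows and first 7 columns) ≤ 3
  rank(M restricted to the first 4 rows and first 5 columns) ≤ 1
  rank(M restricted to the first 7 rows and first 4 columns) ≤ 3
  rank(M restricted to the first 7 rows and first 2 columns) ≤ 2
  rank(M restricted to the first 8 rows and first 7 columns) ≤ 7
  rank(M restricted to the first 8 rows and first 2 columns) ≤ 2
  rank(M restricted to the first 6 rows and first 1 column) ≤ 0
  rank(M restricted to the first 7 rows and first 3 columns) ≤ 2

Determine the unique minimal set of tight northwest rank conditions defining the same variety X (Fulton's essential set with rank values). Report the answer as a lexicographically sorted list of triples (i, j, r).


Rank table r_w(8×8) implied by the 20 constraints:

  R[1]: 0 0 0 1 1 1 1 1
  R[2]: 0 0 0 1 1 1 2 2
  R[3]: 0 0 0 1 1 2 3 3
  R[4]: 0 0 0 1 1 2 3 4
  R[5]: 0 0 0 1 2 3 4 5
  R[6]: 0 1 1 2 3 4 5 6
  R[7]: 1 2 2 3 4 5 6 7
  R[8]: 1 2 3 4 5 6 7 8

hence w(1..8) = (4, 7, 6, 8, 5, 2, 1, 3).

D(w) has 20 cells with 4 SE-corners; essential set:

[(2, 6, 1), (4, 5, 1), (5, 3, 0), (6, 1, 0)]


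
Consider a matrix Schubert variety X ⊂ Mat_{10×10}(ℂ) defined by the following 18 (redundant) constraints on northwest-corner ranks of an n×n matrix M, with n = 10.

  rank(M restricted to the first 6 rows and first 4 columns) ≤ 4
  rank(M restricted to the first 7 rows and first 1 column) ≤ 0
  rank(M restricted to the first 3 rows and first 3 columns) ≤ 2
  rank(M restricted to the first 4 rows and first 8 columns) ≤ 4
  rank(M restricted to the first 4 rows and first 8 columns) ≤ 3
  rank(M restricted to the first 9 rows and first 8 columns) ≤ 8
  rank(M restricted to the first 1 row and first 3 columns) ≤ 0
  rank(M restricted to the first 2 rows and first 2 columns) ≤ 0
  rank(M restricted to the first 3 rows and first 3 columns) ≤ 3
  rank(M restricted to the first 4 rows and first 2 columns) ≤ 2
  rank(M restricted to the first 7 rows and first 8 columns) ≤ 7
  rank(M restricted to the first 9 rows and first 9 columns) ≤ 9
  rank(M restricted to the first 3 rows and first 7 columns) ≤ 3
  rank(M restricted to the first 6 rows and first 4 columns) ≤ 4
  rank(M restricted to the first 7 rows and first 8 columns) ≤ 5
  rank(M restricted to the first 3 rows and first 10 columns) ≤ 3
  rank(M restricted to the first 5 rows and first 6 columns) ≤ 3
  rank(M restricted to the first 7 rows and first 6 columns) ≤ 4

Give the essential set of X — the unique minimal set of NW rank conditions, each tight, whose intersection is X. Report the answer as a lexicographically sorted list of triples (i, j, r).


The tightest implied rank at each (i,j), from the 18 conditions:

  0  0  0  1  1  1  1  1  1  1
  0  0  1  2  2  2  2  2  2  2
  0  1  2  3  3  3  3  3  3  3
  0  1  2  3  3  3  3  3  4  4
  0  1  2  3  3  3  4  4  5  5
  0  1  2  3  4  4  5  5  6  6
  0  1  2  3  4  4  5  5  6  7
  1  2  3  4  5  5  6  6  7  8
  1  2  3  4  5  6  7  7  8  9
  1  2  3  4  5  6  7  8  9  10

giving w = (4, 3, 2, 9, 7, 5, 10, 1, 6, 8) via Δ²R.

7 SE-corners of the 18-cell Rothe diagram give Ess(w):

[(1, 3, 0), (2, 2, 0), (4, 8, 3), (5, 6, 3), (7, 1, 0), (7, 6, 4), (7, 8, 5)]


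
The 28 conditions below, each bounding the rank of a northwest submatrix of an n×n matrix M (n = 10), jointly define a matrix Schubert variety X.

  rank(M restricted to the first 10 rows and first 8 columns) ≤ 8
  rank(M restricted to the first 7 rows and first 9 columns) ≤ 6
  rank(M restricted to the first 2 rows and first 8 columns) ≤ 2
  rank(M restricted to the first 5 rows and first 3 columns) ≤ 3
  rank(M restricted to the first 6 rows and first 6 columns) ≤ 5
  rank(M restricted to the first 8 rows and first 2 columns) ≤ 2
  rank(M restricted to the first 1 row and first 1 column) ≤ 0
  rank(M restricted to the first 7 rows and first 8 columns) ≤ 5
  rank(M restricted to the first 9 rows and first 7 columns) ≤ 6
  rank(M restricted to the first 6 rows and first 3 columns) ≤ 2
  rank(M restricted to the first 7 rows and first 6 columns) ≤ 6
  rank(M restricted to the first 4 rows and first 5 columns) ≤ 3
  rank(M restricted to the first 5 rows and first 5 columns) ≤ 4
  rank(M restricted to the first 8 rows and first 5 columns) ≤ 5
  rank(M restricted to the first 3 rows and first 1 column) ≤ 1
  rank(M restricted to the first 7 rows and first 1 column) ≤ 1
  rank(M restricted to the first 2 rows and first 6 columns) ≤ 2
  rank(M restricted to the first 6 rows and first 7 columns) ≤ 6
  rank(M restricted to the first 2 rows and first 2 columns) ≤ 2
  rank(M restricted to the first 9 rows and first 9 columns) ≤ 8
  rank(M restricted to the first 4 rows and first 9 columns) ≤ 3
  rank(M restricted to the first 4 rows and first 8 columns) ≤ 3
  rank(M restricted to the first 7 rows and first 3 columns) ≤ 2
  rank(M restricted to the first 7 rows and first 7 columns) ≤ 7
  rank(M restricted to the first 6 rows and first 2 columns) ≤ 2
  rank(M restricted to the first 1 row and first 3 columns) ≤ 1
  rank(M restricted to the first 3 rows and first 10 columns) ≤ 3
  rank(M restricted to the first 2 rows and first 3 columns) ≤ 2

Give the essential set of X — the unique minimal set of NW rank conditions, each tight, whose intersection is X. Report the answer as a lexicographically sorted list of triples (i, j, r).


Computing R[i][j] = min implied NW-rank bound (n=10, 28 conditions):

  i=1: 0  1  1  1  1  1  1  1  1  1
  i=2: 1  2  2  2  2  2  2  2  2  2
  i=3: 1  2  2  3  3  3  3  3  3  3
  i=4: 1  2  2  3  3  3  3  3  3  4
  i=5: 1  2  2  3  4  4  4  4  4  5
  i=6: 1  2  2  3  4  5  5  5  5  6
  i=7: 1  2  2  3  4  5  5  5  6  7
  i=8: 1  2  3  4  5  6  6  6  7  8
  i=9: 1  2  3  4  5  6  6  7  8  9
  i=10: 1  2  3  4  5  6  7  8  9  10

so w = (2, 1, 4, 10, 5, 6, 9, 3, 8, 7).

D(w) has 14 cells with 5 SE-corners; essential set:

[(1, 1, 0), (4, 9, 3), (7, 3, 2), (7, 8, 5), (9, 7, 6)]


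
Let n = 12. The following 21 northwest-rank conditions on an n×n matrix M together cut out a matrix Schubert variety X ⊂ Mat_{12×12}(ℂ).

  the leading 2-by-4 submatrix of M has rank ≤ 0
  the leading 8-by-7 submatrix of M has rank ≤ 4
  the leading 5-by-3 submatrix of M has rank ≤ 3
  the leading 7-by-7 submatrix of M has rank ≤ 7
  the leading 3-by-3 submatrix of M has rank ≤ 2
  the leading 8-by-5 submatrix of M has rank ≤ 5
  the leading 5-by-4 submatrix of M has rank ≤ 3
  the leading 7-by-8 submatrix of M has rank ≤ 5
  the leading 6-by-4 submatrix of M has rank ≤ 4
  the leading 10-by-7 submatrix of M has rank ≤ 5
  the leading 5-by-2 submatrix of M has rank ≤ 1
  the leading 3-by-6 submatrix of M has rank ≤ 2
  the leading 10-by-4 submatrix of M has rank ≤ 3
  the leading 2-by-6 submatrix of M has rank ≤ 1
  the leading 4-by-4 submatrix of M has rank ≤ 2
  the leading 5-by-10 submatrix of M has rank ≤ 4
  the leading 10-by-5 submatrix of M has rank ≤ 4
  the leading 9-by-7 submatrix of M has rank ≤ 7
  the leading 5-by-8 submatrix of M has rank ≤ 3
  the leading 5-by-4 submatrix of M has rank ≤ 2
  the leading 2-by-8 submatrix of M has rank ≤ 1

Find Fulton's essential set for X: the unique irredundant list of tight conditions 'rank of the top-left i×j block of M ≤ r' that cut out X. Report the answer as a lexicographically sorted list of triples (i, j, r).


Rank table r_w(12×12) implied by the 21 constraints:

  R[1]: 0 | 0 | 0 | 0 | 1 | 1 | 1 | 1 | 1 | 1 | 1 | 1
  R[2]: 0 | 0 | 0 | 0 | 1 | 1 | 1 | 1 | 2 | 2 | 2 | 2
  R[3]: 1 | 1 | 1 | 1 | 2 | 2 | 2 | 2 | 3 | 3 | 3 | 3
  R[4]: 1 | 1 | 2 | 2 | 3 | 3 | 3 | 3 | 4 | 4 | 4 | 4
  R[5]: 1 | 1 | 2 | 2 | 3 | 3 | 3 | 3 | 4 | 4 | 5 | 5
  R[6]: 1 | 2 | 3 | 3 | 4 | 4 | 4 | 4 | 5 | 5 | 6 | 6
  R[7]: 1 | 2 | 3 | 3 | 4 | 4 | 4 | 5 | 6 | 6 | 7 | 7
  R[8]: 1 | 2 | 3 | 3 | 4 | 4 | 4 | 5 | 6 | 7 | 8 | 8
  R[9]: 1 | 2 | 3 | 3 | 4 | 5 | 5 | 6 | 7 | 8 | 9 | 9
  R[10]: 1 | 2 | 3 | 3 | 4 | 5 | 5 | 6 | 7 | 8 | 9 | 10
  R[11]: 1 | 2 | 3 | 4 | 5 | 6 | 6 | 7 | 8 | 9 | 10 | 11
  R[12]: 1 | 2 | 3 | 4 | 5 | 6 | 7 | 8 | 9 | 10 | 11 | 12

so w = (5, 9, 1, 3, 11, 2, 8, 10, 6, 12, 4, 7).

Fulton essential set (9 of the 27 Rothe cells):

[(2, 4, 0), (2, 8, 1), (5, 2, 1), (5, 4, 2), (5, 8, 3), (5, 10, 4), (8, 7, 4), (10, 4, 3), (10, 7, 5)]


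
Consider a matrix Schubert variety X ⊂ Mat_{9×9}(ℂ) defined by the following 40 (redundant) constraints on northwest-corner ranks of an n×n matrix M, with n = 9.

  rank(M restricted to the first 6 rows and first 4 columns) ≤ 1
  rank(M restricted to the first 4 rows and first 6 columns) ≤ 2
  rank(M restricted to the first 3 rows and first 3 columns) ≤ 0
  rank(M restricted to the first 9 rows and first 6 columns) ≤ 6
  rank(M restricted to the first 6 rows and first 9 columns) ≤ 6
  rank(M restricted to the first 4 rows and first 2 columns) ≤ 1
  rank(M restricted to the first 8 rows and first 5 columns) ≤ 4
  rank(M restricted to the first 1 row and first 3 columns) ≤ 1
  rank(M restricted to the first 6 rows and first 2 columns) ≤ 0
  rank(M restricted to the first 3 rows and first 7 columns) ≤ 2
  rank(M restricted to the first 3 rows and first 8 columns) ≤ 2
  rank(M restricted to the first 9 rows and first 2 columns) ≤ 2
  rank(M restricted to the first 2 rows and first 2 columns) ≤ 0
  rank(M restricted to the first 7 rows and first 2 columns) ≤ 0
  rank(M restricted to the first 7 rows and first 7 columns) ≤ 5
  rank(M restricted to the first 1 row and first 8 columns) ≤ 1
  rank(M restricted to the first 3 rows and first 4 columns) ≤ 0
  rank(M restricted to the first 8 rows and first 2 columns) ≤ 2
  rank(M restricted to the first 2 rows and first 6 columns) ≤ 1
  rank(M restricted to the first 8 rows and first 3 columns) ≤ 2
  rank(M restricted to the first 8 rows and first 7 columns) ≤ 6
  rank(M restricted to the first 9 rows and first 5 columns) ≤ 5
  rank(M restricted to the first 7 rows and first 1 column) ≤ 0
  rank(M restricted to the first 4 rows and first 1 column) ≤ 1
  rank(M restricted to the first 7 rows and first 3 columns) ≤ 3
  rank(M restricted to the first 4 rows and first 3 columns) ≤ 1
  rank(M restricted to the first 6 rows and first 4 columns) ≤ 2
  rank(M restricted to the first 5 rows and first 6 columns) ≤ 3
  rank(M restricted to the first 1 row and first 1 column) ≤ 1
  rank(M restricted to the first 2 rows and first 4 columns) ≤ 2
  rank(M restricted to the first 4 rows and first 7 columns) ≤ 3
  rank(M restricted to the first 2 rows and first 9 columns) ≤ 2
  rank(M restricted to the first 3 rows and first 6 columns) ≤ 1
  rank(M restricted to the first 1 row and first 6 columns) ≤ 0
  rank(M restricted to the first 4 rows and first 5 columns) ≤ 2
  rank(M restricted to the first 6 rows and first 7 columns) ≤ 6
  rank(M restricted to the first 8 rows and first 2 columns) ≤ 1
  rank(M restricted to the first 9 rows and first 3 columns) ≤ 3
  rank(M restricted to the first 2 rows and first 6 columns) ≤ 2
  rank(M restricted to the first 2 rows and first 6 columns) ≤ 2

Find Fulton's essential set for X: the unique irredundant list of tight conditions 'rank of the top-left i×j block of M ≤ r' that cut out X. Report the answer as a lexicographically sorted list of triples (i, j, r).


Recovering R(i,j) via the rank-extension bound from the 40 conditions:

  row 1: 0 0 0 0 0 0 1 1 1
  row 2: 0 0 0 0 1 1 2 2 2
  row 3: 0 0 0 0 1 1 2 2 3
  row 4: 0 0 1 1 2 2 3 3 4
  row 5: 0 0 1 1 2 3 4 4 5
  row 6: 0 0 1 1 2 3 4 5 6
  row 7: 0 0 1 2 3 4 5 6 7
  row 8: 1 1 2 3 4 5 6 7 8
  row 9: 1 2 3 4 5 6 7 8 9

the unique w with this rank table is (7, 5, 9, 3, 6, 8, 4, 1, 2).

D(w) has 26 cells with 6 SE-corners; essential set:

[(1, 6, 0), (3, 4, 0), (3, 6, 1), (3, 8, 2), (6, 4, 1), (7, 2, 0)]


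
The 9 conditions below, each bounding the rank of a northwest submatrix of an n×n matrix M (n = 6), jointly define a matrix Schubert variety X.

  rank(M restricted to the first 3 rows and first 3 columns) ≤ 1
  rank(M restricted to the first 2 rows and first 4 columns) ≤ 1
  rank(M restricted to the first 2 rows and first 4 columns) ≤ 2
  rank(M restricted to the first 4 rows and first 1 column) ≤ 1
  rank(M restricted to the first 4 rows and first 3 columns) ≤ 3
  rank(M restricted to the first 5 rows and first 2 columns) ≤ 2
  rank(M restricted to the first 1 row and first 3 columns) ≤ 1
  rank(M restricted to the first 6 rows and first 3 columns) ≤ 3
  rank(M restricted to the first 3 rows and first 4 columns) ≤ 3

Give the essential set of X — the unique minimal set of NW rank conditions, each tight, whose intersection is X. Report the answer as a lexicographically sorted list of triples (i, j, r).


Recovering R(i,j) via the rank-extension bound from the 9 conditions:

  1  1  1  1  1  1
  1  1  1  1  2  2
  1  1  1  2  3  3
  1  2  2  3  4  4
  1  2  3  4  5  5
  1  2  3  4  5  6

the unique w with this rank table is (1, 5, 4, 2, 3, 6).

|D(w)|=5, |Ess(w)|=2:

[(2, 4, 1), (3, 3, 1)]


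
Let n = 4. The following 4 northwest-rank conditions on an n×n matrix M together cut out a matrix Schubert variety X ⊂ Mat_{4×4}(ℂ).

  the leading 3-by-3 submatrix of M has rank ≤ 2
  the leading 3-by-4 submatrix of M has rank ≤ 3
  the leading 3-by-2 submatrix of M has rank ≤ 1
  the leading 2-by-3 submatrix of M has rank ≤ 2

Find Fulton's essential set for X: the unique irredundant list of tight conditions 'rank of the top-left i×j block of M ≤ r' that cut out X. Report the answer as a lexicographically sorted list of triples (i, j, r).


The tightest implied rank at each (i,j), from the 4 conditions:

  i=1: 1 1 1 1
  i=2: 1 1 2 2
  i=3: 1 1 2 3
  i=4: 1 2 3 4

giving w = (1, 3, 4, 2) via Δ²R.

1 SE-corner of the 2-cell Rothe diagram gives Ess(w):

[(3, 2, 1)]


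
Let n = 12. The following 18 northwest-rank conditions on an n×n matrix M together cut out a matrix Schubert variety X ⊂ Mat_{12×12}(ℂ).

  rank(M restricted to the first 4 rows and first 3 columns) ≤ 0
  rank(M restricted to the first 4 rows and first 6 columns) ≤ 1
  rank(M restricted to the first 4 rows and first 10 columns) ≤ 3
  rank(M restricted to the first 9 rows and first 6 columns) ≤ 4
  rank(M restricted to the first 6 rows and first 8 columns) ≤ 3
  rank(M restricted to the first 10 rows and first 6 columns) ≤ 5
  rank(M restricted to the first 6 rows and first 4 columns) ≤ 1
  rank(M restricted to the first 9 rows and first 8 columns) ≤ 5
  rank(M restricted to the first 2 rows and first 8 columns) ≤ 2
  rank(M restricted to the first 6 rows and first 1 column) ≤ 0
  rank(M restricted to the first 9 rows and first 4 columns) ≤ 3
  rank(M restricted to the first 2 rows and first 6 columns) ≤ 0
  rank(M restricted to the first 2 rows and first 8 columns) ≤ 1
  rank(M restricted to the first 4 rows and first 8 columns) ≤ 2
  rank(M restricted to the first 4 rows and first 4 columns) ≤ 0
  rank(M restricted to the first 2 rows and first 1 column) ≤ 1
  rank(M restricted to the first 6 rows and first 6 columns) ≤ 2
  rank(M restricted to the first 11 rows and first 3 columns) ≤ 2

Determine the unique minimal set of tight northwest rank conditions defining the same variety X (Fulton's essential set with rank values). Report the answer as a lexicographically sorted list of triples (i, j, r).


Propagating the 18 rank bounds to every northwest block:

  i=1: 0 | 0 | 0 | 0 | 0 | 0 | 1 | 1 | 1 | 1 | 1 | 1
  i=2: 0 | 0 | 0 | 0 | 0 | 0 | 1 | 1 | 2 | 2 | 2 | 2
  i=3: 0 | 0 | 0 | 0 | 1 | 1 | 2 | 2 | 3 | 3 | 3 | 3
  i=4: 0 | 0 | 0 | 0 | 1 | 1 | 2 | 2 | 3 | 3 | 4 | 4
  i=5: 0 | 1 | 1 | 1 | 2 | 2 | 3 | 3 | 4 | 4 | 5 | 5
  i=6: 0 | 1 | 1 | 1 | 2 | 2 | 3 | 3 | 4 | 5 | 6 | 6
  i=7: 1 | 2 | 2 | 2 | 3 | 3 | 4 | 4 | 5 | 6 | 7 | 7
  i=8: 1 | 2 | 2 | 3 | 4 | 4 | 5 | 5 | 6 | 7 | 8 | 8
  i=9: 1 | 2 | 2 | 3 | 4 | 4 | 5 | 5 | 6 | 7 | 8 | 9
  i=10: 1 | 2 | 2 | 3 | 4 | 5 | 6 | 6 | 7 | 8 | 9 | 10
  i=11: 1 | 2 | 2 | 3 | 4 | 5 | 6 | 7 | 8 | 9 | 10 | 11
  i=12: 1 | 2 | 3 | 4 | 5 | 6 | 7 | 8 | 9 | 10 | 11 | 12

so w = (7, 9, 5, 11, 2, 10, 1, 4, 12, 6, 8, 3).

13 SE-corners of the 36-cell Rothe diagram give Ess(w):

[(2, 6, 0), (2, 8, 1), (4, 4, 0), (4, 6, 1), (4, 8, 2), (4, 10, 3), (6, 1, 0), (6, 4, 1), (6, 6, 2), (6, 8, 3), (9, 6, 4), (9, 8, 5), (11, 3, 2)]


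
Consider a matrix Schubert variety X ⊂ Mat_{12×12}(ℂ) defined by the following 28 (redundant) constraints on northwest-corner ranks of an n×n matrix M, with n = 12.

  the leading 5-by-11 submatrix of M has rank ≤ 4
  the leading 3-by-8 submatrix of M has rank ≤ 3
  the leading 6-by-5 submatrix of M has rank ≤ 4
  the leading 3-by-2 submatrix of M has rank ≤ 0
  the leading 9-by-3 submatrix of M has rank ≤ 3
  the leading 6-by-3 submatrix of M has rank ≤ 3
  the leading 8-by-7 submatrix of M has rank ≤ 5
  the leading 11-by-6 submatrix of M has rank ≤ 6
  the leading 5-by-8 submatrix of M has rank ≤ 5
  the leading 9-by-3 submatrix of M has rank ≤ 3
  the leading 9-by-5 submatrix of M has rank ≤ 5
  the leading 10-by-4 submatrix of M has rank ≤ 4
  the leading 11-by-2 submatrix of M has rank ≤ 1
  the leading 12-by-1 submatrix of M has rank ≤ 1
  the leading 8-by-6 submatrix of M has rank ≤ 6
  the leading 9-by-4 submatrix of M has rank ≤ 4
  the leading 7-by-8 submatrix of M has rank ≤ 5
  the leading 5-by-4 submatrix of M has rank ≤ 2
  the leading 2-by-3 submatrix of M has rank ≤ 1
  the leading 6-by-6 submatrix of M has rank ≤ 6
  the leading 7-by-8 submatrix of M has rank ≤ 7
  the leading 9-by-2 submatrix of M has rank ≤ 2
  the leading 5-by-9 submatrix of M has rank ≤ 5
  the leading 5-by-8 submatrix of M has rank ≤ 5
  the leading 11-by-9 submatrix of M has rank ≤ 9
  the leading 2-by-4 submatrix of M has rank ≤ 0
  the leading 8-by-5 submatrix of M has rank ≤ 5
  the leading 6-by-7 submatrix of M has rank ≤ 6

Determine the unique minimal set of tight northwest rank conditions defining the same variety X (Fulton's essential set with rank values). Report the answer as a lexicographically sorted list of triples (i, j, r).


Rank table r_w(12×12) implied by the 28 constraints:

  R[1]: 0 | 0 | 0 | 0 | 1 | 1 | 1 | 1 | 1 | 1 | 1 | 1
  R[2]: 0 | 0 | 0 | 0 | 1 | 2 | 2 | 2 | 2 | 2 | 2 | 2
  R[3]: 0 | 0 | 1 | 1 | 2 | 3 | 3 | 3 | 3 | 3 | 3 | 3
  R[4]: 1 | 1 | 2 | 2 | 3 | 4 | 4 | 4 | 4 | 4 | 4 | 4
  R[5]: 1 | 1 | 2 | 2 | 3 | 4 | 4 | 4 | 4 | 4 | 4 | 5
  R[6]: 1 | 1 | 2 | 3 | 4 | 5 | 5 | 5 | 5 | 5 | 5 | 6
  R[7]: 1 | 1 | 2 | 3 | 4 | 5 | 5 | 5 | 6 | 6 | 6 | 7
  R[8]: 1 | 1 | 2 | 3 | 4 | 5 | 5 | 6 | 7 | 7 | 7 | 8
  R[9]: 1 | 1 | 2 | 3 | 4 | 5 | 6 | 7 | 8 | 8 | 8 | 9
  R[10]: 1 | 1 | 2 | 3 | 4 | 5 | 6 | 7 | 8 | 9 | 9 | 10
  R[11]: 1 | 1 | 2 | 3 | 4 | 5 | 6 | 7 | 8 | 9 | 10 | 11
  R[12]: 1 | 2 | 3 | 4 | 5 | 6 | 7 | 8 | 9 | 10 | 11 | 12

so w = (5, 6, 3, 1, 12, 4, 9, 8, 7, 10, 11, 2).

D(w) has 26 cells with 7 SE-corners; essential set:

[(2, 4, 0), (3, 2, 0), (5, 4, 2), (5, 11, 4), (7, 8, 5), (8, 7, 5), (11, 2, 1)]


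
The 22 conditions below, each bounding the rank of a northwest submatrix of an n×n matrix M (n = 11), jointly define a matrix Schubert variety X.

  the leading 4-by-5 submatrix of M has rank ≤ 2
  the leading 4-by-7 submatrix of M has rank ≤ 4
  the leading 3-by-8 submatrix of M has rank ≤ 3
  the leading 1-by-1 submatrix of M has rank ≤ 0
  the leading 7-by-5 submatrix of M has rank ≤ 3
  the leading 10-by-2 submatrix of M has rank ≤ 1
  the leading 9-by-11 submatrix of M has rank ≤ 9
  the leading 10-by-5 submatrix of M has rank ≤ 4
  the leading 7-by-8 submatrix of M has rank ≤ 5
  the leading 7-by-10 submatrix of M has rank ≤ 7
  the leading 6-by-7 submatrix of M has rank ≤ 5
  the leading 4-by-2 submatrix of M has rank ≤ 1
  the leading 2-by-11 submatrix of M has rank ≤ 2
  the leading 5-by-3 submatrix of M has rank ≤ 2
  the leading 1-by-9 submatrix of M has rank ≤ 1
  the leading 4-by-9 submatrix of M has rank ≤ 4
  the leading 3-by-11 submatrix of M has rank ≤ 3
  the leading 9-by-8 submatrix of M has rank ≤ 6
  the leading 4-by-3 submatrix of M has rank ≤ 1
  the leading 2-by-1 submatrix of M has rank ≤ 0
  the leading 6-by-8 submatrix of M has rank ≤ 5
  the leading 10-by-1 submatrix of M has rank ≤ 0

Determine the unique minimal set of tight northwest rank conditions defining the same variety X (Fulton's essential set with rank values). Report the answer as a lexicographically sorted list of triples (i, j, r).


Propagating the 22 rank bounds to every northwest block:

  R[1]: 0 1 1 1 1 1 1 1 1 1 1
  R[2]: 0 1 1 2 2 2 2 2 2 2 2
  R[3]: 0 1 1 2 2 3 3 3 3 3 3
  R[4]: 0 1 1 2 2 3 4 4 4 4 4
  R[5]: 0 1 2 3 3 4 5 5 5 5 5
  R[6]: 0 1 2 3 3 4 5 5 6 6 6
  R[7]: 0 1 2 3 3 4 5 5 6 7 7
  R[8]: 0 1 2 3 4 5 6 6 7 8 8
  R[9]: 0 1 2 3 4 5 6 6 7 8 9
  R[10]: 0 1 2 3 4 5 6 7 8 9 10
  R[11]: 1 2 3 4 5 6 7 8 9 10 11

hence w(1..11) = (2, 4, 6, 7, 3, 9, 10, 5, 11, 8, 1).

Fulton essential set (6 of the 20 Rothe cells):

[(4, 3, 1), (4, 5, 2), (7, 5, 3), (7, 8, 5), (9, 8, 6), (10, 1, 0)]


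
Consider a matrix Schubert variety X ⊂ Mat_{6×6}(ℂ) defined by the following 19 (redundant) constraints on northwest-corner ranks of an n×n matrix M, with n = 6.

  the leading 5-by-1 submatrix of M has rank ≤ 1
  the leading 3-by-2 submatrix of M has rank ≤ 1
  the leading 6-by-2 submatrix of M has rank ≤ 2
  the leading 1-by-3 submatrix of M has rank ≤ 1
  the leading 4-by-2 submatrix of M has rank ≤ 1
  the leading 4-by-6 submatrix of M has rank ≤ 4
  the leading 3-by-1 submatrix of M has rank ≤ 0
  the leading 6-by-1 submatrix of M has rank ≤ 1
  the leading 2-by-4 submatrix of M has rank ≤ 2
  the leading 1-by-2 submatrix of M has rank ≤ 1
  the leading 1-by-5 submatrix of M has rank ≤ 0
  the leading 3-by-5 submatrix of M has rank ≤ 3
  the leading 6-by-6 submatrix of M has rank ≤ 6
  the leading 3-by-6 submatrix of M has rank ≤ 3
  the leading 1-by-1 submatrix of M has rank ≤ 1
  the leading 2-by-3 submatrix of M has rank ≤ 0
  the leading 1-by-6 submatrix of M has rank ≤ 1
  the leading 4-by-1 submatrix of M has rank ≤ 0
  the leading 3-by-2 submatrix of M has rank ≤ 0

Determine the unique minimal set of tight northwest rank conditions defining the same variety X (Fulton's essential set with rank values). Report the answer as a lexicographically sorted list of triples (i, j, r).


Computing R[i][j] = min implied NW-rank bound (n=6, 19 conditions):

  i=1: 0 0 0 0 0 1
  i=2: 0 0 0 1 1 2
  i=3: 0 0 1 2 2 3
  i=4: 0 1 2 3 3 4
  i=5: 1 2 3 4 4 5
  i=6: 1 2 3 4 5 6

reading off 1-entries of Δ²R: w = (6, 4, 3, 2, 1, 5).

Rothe diagram D(w) (11 cells), 4 SE-corners (essential conditions):

[(1, 5, 0), (2, 3, 0), (3, 2, 0), (4, 1, 0)]


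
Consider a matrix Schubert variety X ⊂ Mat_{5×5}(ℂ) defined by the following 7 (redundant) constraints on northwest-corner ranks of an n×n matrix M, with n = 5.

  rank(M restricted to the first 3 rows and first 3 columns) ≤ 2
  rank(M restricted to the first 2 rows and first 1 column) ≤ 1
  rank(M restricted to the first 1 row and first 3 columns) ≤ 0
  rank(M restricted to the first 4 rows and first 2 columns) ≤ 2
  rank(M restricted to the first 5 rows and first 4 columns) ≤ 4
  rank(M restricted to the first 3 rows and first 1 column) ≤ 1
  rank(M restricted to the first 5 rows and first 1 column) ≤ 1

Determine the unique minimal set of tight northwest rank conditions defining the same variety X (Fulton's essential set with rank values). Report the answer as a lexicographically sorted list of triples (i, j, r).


Recovering R(i,j) via the rank-extension bound from the 7 conditions:

  0  0  0  1  1
  1  1  1  2  2
  1  2  2  3  3
  1  2  3  4  4
  1  2  3  4  5

hence w(1..5) = (4, 1, 2, 3, 5).

ℓ(w)=3; the 1 essential cell (i,j,r):

[(1, 3, 0)]


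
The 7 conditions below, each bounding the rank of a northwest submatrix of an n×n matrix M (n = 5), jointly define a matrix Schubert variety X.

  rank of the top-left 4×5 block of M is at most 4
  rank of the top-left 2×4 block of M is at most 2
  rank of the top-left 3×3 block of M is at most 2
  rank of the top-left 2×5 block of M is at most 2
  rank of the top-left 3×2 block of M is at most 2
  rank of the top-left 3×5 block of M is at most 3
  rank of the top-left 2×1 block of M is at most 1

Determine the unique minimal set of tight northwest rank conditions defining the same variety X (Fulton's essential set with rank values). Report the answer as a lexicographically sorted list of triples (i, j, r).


Recovering R(i,j) via the rank-extension bound from the 7 conditions:

  i=1: 1, 1, 1, 1, 1
  i=2: 1, 2, 2, 2, 2
  i=3: 1, 2, 2, 3, 3
  i=4: 1, 2, 3, 4, 4
  i=5: 1, 2, 3, 4, 5

so w = (1, 2, 4, 3, 5).

|D(w)|=1, |Ess(w)|=1:

[(3, 3, 2)]


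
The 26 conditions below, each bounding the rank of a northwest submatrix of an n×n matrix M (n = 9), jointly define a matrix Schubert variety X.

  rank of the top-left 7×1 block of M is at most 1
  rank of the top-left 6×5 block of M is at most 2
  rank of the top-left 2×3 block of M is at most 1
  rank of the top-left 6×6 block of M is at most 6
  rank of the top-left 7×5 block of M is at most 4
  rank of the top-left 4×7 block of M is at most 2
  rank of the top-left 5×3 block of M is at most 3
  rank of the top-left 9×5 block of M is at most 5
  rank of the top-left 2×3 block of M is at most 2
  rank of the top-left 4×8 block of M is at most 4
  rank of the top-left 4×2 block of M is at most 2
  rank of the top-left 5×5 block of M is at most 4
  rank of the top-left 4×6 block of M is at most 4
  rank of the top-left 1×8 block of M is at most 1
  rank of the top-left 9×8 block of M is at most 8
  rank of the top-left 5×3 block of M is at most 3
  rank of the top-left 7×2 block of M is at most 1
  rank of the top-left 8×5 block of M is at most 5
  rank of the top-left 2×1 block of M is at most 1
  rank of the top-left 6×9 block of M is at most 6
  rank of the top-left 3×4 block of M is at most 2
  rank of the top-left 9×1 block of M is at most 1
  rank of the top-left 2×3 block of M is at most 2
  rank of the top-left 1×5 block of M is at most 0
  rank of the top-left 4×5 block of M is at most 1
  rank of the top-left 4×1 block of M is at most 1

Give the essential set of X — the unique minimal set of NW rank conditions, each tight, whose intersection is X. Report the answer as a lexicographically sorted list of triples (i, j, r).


Reconstructing r_w from the 26 given conditions:

  row 1: 0, 0, 0, 0, 0, 1, 1, 1, 1
  row 2: 1, 1, 1, 1, 1, 2, 2, 2, 2
  row 3: 1, 1, 1, 1, 1, 2, 2, 3, 3
  row 4: 1, 1, 1, 1, 1, 2, 2, 3, 4
  row 5: 1, 1, 2, 2, 2, 3, 3, 4, 5
  row 6: 1, 1, 2, 2, 2, 3, 4, 5, 6
  row 7: 1, 1, 2, 3, 3, 4, 5, 6, 7
  row 8: 1, 2, 3, 4, 4, 5, 6, 7, 8
  row 9: 1, 2, 3, 4, 5, 6, 7, 8, 9

the unique w with this rank table is (6, 1, 8, 9, 3, 7, 4, 2, 5).

D(w) has 20 cells with 5 SE-corners; essential set:

[(1, 5, 0), (4, 5, 1), (4, 7, 2), (6, 5, 2), (7, 2, 1)]
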